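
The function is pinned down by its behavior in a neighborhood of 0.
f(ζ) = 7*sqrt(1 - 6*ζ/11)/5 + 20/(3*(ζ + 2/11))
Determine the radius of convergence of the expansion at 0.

The radius of convergence is 2/11.

Denominator factor (ζ + 2/11): pole of order 1 at -2/11, modulus 2/11.
Branch term (7/5)*sqrt(1 - ζ/(11/6)): its argument vanishes at ζ = 11/6, a square-root branch point, modulus 11/6.
The radius of convergence is the smallest modulus among the singular points: 2/11.


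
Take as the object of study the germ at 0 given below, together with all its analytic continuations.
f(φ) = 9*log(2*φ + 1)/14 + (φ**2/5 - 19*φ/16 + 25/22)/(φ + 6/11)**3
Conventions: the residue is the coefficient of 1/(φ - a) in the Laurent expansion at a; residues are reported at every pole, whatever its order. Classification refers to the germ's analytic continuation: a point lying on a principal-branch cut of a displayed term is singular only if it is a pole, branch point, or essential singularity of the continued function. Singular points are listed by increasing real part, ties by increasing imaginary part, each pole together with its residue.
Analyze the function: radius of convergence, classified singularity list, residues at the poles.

Denominator factor (φ + 6/11)^3: pole of order 3 at -6/11, modulus 6/11.
Branch term (9/14)*log(1 - φ/(-1/2)): its argument vanishes at φ = -1/2, a logarithmic branch point, modulus 1/2.
The radius of convergence is the smallest modulus among the singular points: 1/2.
The branch term is analytic at -6/11 and contributes nothing to the residue; only the rational part matters.
At the order-3 pole -6/11 set g(φ) = (φ - (-6/11))^3*(rational part) = φ**2/5 - 19*φ/16 + 25/22.
Order-3 pole: residue = g''(a)/2; g''(-6/11) = 2/5, so the residue is 1/5.
List the singular points by increasing real part (a conjugate pair: the negative imaginary part first).

Radius of convergence at 0: 1/2.
At -6/11: a pole of order 3; residue 1/5.
At -1/2: a logarithmic branch point.


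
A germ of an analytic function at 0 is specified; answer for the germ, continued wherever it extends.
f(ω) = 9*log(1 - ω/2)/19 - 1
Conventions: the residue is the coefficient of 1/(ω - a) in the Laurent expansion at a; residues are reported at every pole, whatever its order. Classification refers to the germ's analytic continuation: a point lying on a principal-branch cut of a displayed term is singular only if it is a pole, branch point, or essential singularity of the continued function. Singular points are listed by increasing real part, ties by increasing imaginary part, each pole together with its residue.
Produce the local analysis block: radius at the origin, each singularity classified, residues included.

Radius of convergence at 0: 2.
At 2: a logarithmic branch point.

Branch term (9/19)*log(1 - ω/(2)): its argument vanishes at ω = 2, a logarithmic branch point, modulus 2.
The radius of convergence is the smallest modulus among the singular points: 2.


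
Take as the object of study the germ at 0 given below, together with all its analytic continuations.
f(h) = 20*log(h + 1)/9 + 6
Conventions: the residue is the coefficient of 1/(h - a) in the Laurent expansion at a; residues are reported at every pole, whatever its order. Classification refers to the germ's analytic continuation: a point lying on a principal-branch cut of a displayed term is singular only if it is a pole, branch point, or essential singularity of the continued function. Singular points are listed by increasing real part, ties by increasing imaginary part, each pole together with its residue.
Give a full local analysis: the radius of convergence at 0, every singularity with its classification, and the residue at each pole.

Branch term (20/9)*log(1 - h/(-1)): its argument vanishes at h = -1, a logarithmic branch point, modulus 1.
The radius of convergence is the smallest modulus among the singular points: 1.

Radius of convergence at 0: 1.
At -1: a logarithmic branch point.


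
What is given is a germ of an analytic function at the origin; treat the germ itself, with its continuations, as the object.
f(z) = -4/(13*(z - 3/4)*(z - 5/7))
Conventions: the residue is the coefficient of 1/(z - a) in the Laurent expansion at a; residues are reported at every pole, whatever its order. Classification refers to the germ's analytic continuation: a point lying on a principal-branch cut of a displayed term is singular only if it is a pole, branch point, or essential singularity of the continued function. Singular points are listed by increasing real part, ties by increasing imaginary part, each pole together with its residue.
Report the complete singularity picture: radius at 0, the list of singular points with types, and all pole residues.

Denominator factor (z - 5/7): pole of order 1 at 5/7, modulus 5/7.
Denominator factor (z - 3/4): pole of order 1 at 3/4, modulus 3/4.
The radius of convergence is the smallest modulus among the singular points: 5/7.
At the order-1 pole 5/7 set g(z) = (z - (5/7))*f(z) = -4/(13*(z - 3/4)).
Simple pole: residue = g(a) at a = 5/7, which is 112/13.
At the order-1 pole 3/4 set g(z) = (z - (3/4))*f(z) = -4/(13*(z - 5/7)).
Simple pole: residue = g(a) at a = 3/4, which is -112/13.
List the singular points by increasing real part (a conjugate pair: the negative imaginary part first).

Radius of convergence at 0: 5/7.
At 5/7: a pole of order 1; residue 112/13.
At 3/4: a pole of order 1; residue -112/13.


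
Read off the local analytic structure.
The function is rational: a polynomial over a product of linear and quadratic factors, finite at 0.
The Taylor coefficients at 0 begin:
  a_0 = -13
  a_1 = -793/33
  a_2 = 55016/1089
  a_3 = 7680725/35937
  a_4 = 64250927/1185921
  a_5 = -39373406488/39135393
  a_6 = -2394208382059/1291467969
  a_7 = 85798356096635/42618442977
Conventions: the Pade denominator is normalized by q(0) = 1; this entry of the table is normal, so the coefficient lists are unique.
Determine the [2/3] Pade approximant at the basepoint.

Taylor coefficients needed (read off): a_0 = -13, a_1 = -793/33, a_2 = 55016/1089, a_3 = 7680725/35937, a_4 = 64250927/1185921, a_5 = -39373406488/39135393.
Write the denominator as Q(φ) = 1 + q1*φ + q2*φ^2 + q3*φ^3. Requiring Q*f - P = O(φ^6) with deg P <= 2 kills the coefficients of φ^3..φ^5 in Q*f:
  φ^3: a_3 + q1*a_2 + q2*a_1 + q3*a_0 = 0, i.e. 7680725/35937 + (55016/1089)*q1 + (-793/33)*q2 + (-13)*q3 = 0.
  φ^4: a_4 + q1*a_3 + q2*a_2 + q3*a_1 = 0, i.e. 64250927/1185921 + (7680725/35937)*q1 + (55016/1089)*q2 + (-793/33)*q3 = 0.
  φ^5: a_5 + q1*a_4 + q2*a_3 + q3*a_2 = 0, i.e. -39373406488/39135393 + (64250927/1185921)*q1 + (7680725/35937)*q2 + (55016/1089)*q3 = 0.
Solving this linear system: q1 = -518033/197769, q2 = 1366763/197769, q3 = -1288150/197769.
The numerator is Q*f truncated at degree 2: P0 = a_0 = -13; P1 = a_1 + q1*a_0 = 4620/461; P2 = a_2 + q1*a_1 + q2*a_0 = 10890/461.

The Pade approximant has numerator coefficients [-13, 4620/461, 10890/461]; denominator coefficients [1, -518033/197769, 1366763/197769, -1288150/197769].


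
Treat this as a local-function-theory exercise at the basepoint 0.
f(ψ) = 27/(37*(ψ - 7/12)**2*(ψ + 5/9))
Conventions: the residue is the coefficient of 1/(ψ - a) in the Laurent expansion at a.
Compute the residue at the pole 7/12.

At the order-2 pole 7/12 set g(ψ) = (ψ - (7/12))^2*f(ψ) = 27/(37*(ψ + 5/9)).
Order-2 pole: residue = g'(a); g'(7/12) = -34992/62197, so the residue is -34992/62197.

The residue is -34992/62197.


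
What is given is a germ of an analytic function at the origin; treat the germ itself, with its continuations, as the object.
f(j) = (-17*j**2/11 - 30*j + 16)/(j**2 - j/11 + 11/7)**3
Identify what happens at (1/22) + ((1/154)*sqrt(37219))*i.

The point is a pole of order 3.

The denominator factor j**2 - j/11 + 11/7 vanishes at (1/22) + ((1/154)*sqrt(37219))*i and appears to the power 3; the numerator there equals (317869/18634) - ((521/2662)*sqrt(37219))*i, nonzero, and no other factor vanishes.
Hence a pole whose order is the multiplicity, 3.


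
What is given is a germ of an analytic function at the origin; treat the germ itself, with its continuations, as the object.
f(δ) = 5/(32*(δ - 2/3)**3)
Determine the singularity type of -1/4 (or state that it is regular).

Denominator factors: δ - 2/3 = -11/12 at δ = -1/4 — none vanishes.
So the germ continues analytically to -1/4.

The point is a regular point.


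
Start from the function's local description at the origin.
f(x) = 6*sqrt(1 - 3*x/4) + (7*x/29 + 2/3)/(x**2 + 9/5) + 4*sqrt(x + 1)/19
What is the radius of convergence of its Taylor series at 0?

The radius of convergence is 1.

Denominator factor (x**2 + 9/5): discriminant -36/5, complex-conjugate roots ((3/5)*sqrt(5))*i and -((3/5)*sqrt(5))*i; poles of order 1, moduli (3/5)*sqrt(5) and (3/5)*sqrt(5).
Branch term (4/19)*sqrt(1 - x/(-1)): its argument vanishes at x = -1, a square-root branch point, modulus 1.
Branch term (6)*sqrt(1 - x/(4/3)): its argument vanishes at x = 4/3, a square-root branch point, modulus 4/3.
The radius of convergence is the smallest modulus among the singular points: 1.


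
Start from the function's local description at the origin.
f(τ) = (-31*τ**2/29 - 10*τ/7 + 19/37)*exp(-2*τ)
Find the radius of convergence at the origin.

The radius of convergence is infinite.

The factor exp(-2*τ) is entire and contributes no finite singular point.
The polynomial part has no poles.
No finite singular points: the Taylor series at 0 converges everywhere.


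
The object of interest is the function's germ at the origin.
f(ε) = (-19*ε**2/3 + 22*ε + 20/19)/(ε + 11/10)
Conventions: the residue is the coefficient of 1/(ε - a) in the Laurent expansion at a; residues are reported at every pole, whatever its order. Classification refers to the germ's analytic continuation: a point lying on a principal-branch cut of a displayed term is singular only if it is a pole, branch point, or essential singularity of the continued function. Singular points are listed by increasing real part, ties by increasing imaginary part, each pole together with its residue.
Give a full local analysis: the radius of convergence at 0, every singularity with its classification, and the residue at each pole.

Radius of convergence at 0: 11/10.
At -11/10: a pole of order 1; residue -175621/5700.

Denominator factor (ε + 11/10): pole of order 1 at -11/10, modulus 11/10.
The radius of convergence is the smallest modulus among the singular points: 11/10.
At the order-1 pole -11/10 set g(ε) = (ε - (-11/10))*f(ε) = -19*ε**2/3 + 22*ε + 20/19.
Simple pole: residue = g(a) at a = -11/10, which is -175621/5700.


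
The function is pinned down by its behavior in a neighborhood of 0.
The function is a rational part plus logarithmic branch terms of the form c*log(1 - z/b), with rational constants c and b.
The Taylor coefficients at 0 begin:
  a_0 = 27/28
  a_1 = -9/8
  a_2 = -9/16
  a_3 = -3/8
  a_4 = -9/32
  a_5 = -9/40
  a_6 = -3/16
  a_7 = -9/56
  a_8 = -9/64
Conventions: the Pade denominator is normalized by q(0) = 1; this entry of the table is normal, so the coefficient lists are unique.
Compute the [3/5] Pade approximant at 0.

The Pade approximant has numerator coefficients [27/28, -8616177/2998912, 101312109/41984768, -48432021/83969536]; denominator coefficients [1, -194163/107104, 727827/749728, -201169/1499456, -381/107104, -633/2142080].

Taylor coefficients needed (read off): a_0 = 27/28, a_1 = -9/8, a_2 = -9/16, a_3 = -3/8, a_4 = -9/32, a_5 = -9/40, a_6 = -3/16, a_7 = -9/56, a_8 = -9/64.
Write the denominator as Q(z) = 1 + q1*z + q2*z^2 + q3*z^3 + q4*z^4 + q5*z^5. Requiring Q*f - P = O(z^9) with deg P <= 3 kills the coefficients of z^4..z^8 in Q*f:
  z^4: a_4 + q1*a_3 + q2*a_2 + q3*a_1 + q4*a_0 = 0, i.e. -9/32 + (-3/8)*q1 + (-9/16)*q2 + (-9/8)*q3 + (27/28)*q4 = 0.
  z^5: a_5 + q1*a_4 + q2*a_3 + q3*a_2 + q4*a_1 + q5*a_0 = 0, i.e. -9/40 + (-9/32)*q1 + (-3/8)*q2 + (-9/16)*q3 + (-9/8)*q4 + (27/28)*q5 = 0.
  z^6: a_6 + q1*a_5 + q2*a_4 + q3*a_3 + q4*a_2 + q5*a_1 = 0, i.e. -3/16 + (-9/40)*q1 + (-9/32)*q2 + (-3/8)*q3 + (-9/16)*q4 + (-9/8)*q5 = 0.
  z^7: a_7 + q1*a_6 + q2*a_5 + q3*a_4 + q4*a_3 + q5*a_2 = 0, i.e. -9/56 + (-3/16)*q1 + (-9/40)*q2 + (-9/32)*q3 + (-3/8)*q4 + (-9/16)*q5 = 0.
  z^8: a_8 + q1*a_7 + q2*a_6 + q3*a_5 + q4*a_4 + q5*a_3 = 0, i.e. -9/64 + (-9/56)*q1 + (-3/16)*q2 + (-9/40)*q3 + (-9/32)*q4 + (-3/8)*q5 = 0.
Solving this linear system: q1 = -194163/107104, q2 = 727827/749728, q3 = -201169/1499456, q4 = -381/107104, q5 = -633/2142080.
The numerator is Q*f truncated at degree 3: P0 = a_0 = 27/28; P1 = a_1 + q1*a_0 = -8616177/2998912; P2 = a_2 + q1*a_1 + q2*a_0 = 101312109/41984768; P3 = a_3 + q1*a_2 + q2*a_1 + q3*a_0 = -48432021/83969536.


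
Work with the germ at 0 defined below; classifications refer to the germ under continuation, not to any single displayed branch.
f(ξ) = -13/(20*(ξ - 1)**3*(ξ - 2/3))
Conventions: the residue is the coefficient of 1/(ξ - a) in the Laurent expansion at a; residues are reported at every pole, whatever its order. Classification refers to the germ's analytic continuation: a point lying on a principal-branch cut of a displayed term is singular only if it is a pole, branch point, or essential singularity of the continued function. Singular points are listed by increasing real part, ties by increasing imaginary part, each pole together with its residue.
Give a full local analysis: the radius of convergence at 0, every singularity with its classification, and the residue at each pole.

Denominator factor (ξ - 1)^3: pole of order 3 at 1, modulus 1.
Denominator factor (ξ - 2/3): pole of order 1 at 2/3, modulus 2/3.
The radius of convergence is the smallest modulus among the singular points: 2/3.
At the order-1 pole 2/3 set g(ξ) = (ξ - (2/3))*f(ξ) = -13/(20*(ξ - 1)**3).
Simple pole: residue = g(a) at a = 2/3, which is 351/20.
At the order-3 pole 1 set g(ξ) = (ξ - (1))^3*f(ξ) = -13/(20*(ξ - 2/3)).
Order-3 pole: residue = g''(a)/2; g''(1) = -351/10, so the residue is -351/20.
List the singular points by increasing real part (a conjugate pair: the negative imaginary part first).

Radius of convergence at 0: 2/3.
At 2/3: a pole of order 1; residue 351/20.
At 1: a pole of order 3; residue -351/20.


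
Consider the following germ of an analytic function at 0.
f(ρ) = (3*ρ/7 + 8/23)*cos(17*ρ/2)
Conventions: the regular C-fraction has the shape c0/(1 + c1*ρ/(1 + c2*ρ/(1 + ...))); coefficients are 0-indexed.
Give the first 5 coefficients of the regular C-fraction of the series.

The regular C-fraction coefficients are [8/23, -69/56, 118049/3864, -2023/69, -232645/236098].

Taylor coefficients (expand at 0): a_0 = 8/23, a_1 = 3/7, a_2 = -289/23, a_3 = -867/56, a_4 = 83521/1104.
c0 = a_0 = 8/23. Peel one level at a time: if S = 1 + c*ρ/S' with S'(0) = 1, then c is the ρ-coefficient of S and S' = c*ρ/(S - 1).
S_1 = c0/f = 1 + (-69/56)*ρ + (118049/3136)*ρ^2 + ...; c1 = -69/56.
S_2 = c1*ρ/(S_1 - 1) = 1 + (118049/3864)*ρ + (34116161/38088)*ρ^2 + ...; c2 = 118049/3864.
S_3 = c2*ρ/(S_2 - 1) = 1 + (-2023/69)*ρ + (-20462645/708294)*ρ^2 + ...; c3 = -2023/69.
S_4 = c3*ρ/(S_3 - 1) = 1 + (-232645/236098)*ρ + ...; c4 = -232645/236098.


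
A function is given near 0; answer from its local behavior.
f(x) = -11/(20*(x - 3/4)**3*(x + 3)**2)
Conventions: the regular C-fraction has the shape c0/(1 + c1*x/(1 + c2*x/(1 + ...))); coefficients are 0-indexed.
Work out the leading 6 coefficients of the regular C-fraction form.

Taylor coefficients (expand at 0): a_0 = 176/1215, a_1 = 352/729, a_2 = 880/729, a_3 = 5632/2187, a_4 = 32912/6561, a_5 = 904288/98415.
c0 = a_0 = 176/1215. Peel one level at a time: if S = 1 + c*x/S' with S'(0) = 1, then c is the x-coefficient of S and S' = c*x/(S - 1).
S_1 = c0/f = 1 + (-10/3)*x + (25/9)*x^2 + ...; c1 = -10/3.
S_2 = c1*x/(S_1 - 1) = 1 + (5/6)*x + (11/12)*x^2 + ...; c2 = 5/6.
S_3 = c2*x/(S_2 - 1) = 1 + (-11/10)*x + (32/75)*x^2 + ...; c3 = -11/10.
S_4 = c3*x/(S_3 - 1) = 1 + (64/165)*x + (256/5445)*x^2 + ...; c4 = 64/165.
S_5 = c4*x/(S_4 - 1) = 1 + (-4/33)*x + ...; c5 = -4/33.

The regular C-fraction coefficients are [176/1215, -10/3, 5/6, -11/10, 64/165, -4/33].


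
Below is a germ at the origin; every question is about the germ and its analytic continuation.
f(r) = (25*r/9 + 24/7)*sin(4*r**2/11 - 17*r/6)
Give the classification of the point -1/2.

There is no denominator, hence no pole anywhere.
The factor sin(4*r**2/11 - 17*r/6) is entire.
So the germ continues analytically to -1/2.

The point is a regular point.


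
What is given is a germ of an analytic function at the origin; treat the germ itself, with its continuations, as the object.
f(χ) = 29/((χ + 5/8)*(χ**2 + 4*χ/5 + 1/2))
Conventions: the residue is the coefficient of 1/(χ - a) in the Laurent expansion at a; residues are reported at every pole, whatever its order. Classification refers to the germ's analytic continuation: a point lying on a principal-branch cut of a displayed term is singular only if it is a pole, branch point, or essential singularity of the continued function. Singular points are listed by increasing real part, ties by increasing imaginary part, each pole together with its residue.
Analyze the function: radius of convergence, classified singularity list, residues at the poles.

Radius of convergence at 0: 5/8.
At -5/8: a pole of order 1; residue 1856/25.
At (-2/5) - ((1/10)*sqrt(34))*i: a pole of order 1; residue (-928/25) + ((1044/425)*sqrt(34))*i.
At (-2/5) + ((1/10)*sqrt(34))*i: a pole of order 1; residue (-928/25) - ((1044/425)*sqrt(34))*i.

Denominator factor (χ + 5/8): pole of order 1 at -5/8, modulus 5/8.
Denominator factor (χ**2 + 4*χ/5 + 1/2): discriminant -34/25, complex-conjugate roots (-2/5) + ((1/10)*sqrt(34))*i and (-2/5) - ((1/10)*sqrt(34))*i; poles of order 1, moduli (1/2)*sqrt(2) and (1/2)*sqrt(2).
The radius of convergence is the smallest modulus among the singular points: 5/8.
At the order-1 pole -5/8 set g(χ) = (χ - (-5/8))*f(χ) = 29/(χ**2 + 4*χ/5 + 1/2).
Simple pole: residue = g(a) at a = -5/8, which is 1856/25.
The factor χ**2 + 4*χ/5 + 1/2 splits as (χ - a)(χ - a') with a = (-2/5) - ((1/10)*sqrt(34))*i, a' = (-2/5) + ((1/10)*sqrt(34))*i. At the order-1 pole a set g(χ) = (χ - a)*f(χ) = [29/(χ + 5/8)] / (χ - a').
Simple pole: residue = g(a) at a = (-2/5) - ((1/10)*sqrt(34))*i, which is (-928/25) + ((1044/425)*sqrt(34))*i.
The factor χ**2 + 4*χ/5 + 1/2 splits as (χ - a)(χ - a') with a = (-2/5) + ((1/10)*sqrt(34))*i, a' = (-2/5) - ((1/10)*sqrt(34))*i. At the order-1 pole a set g(χ) = (χ - a)*f(χ) = [29/(χ + 5/8)] / (χ - a').
Simple pole: residue = g(a) at a = (-2/5) + ((1/10)*sqrt(34))*i, which is (-928/25) - ((1044/425)*sqrt(34))*i.
List the singular points by increasing real part (a conjugate pair: the negative imaginary part first).


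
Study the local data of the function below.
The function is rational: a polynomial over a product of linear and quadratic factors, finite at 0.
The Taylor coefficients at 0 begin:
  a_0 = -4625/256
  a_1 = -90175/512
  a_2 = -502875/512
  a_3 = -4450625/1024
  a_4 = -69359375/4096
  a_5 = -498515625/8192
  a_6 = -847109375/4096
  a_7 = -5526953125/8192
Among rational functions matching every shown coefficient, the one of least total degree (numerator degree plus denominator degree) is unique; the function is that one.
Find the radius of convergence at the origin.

No rational of total degree below 4 reproduces all 8 coefficients; solving the [1/3] Pade equations on them gives f(z) = (13*z/5 + 37/32)/(z - 2/5)**3, whose expansion matches every shown term.
Denominator factor (z - 2/5)^3: pole of order 3 at 2/5, modulus 2/5.
The radius of convergence is the smallest modulus among the singular points: 2/5.

The radius of convergence is 2/5.


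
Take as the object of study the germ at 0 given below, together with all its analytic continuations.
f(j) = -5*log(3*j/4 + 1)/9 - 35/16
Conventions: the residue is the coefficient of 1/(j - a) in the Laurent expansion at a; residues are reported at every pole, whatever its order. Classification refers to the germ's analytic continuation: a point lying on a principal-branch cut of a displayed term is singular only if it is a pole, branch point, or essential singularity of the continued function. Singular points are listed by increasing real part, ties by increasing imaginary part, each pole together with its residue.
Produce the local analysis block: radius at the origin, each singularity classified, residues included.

Radius of convergence at 0: 4/3.
At -4/3: a logarithmic branch point.

Branch term (-5/9)*log(1 - j/(-4/3)): its argument vanishes at j = -4/3, a logarithmic branch point, modulus 4/3.
The radius of convergence is the smallest modulus among the singular points: 4/3.


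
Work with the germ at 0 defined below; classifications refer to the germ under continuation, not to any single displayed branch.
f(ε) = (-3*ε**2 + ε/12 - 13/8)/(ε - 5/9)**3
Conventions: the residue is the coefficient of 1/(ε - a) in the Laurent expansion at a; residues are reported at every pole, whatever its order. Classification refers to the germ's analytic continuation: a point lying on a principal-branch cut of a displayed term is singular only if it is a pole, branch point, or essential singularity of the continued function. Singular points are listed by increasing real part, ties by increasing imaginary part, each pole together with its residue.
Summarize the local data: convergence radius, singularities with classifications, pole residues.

Denominator factor (ε - 5/9)^3: pole of order 3 at 5/9, modulus 5/9.
The radius of convergence is the smallest modulus among the singular points: 5/9.
At the order-3 pole 5/9 set g(ε) = (ε - (5/9))^3*f(ε) = -3*ε**2 + ε/12 - 13/8.
Order-3 pole: residue = g''(a)/2; g''(5/9) = -6, so the residue is -3.

Radius of convergence at 0: 5/9.
At 5/9: a pole of order 3; residue -3.


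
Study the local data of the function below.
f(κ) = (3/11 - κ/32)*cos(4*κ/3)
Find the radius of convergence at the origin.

The factor cos(4*κ/3) is entire and contributes no finite singular point.
The polynomial part has no poles.
No finite singular points: the Taylor series at 0 converges everywhere.

The radius of convergence is infinite.


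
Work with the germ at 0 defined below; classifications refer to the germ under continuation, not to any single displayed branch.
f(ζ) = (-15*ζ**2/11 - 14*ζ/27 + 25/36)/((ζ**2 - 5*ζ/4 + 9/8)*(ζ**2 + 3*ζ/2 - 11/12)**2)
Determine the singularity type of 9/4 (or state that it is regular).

The point is a regular point.

Denominator factors: ζ**2 + 3*ζ/2 - 11/12 = 361/48 at ζ = 9/4; ζ**2 - 5*ζ/4 + 9/8 = 27/8 at ζ = 9/4 — none vanishes.
So the germ continues analytically to 9/4.


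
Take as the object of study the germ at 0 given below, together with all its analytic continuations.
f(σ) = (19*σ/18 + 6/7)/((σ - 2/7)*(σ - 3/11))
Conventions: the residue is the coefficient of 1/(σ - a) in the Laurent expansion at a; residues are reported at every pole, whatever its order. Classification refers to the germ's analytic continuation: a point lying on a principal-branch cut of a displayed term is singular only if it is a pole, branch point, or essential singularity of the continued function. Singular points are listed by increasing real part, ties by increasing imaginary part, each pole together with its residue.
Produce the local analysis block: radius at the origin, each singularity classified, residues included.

Denominator factor (σ - 2/7): pole of order 1 at 2/7, modulus 2/7.
Denominator factor (σ - 3/11): pole of order 1 at 3/11, modulus 3/11.
The radius of convergence is the smallest modulus among the singular points: 3/11.
At the order-1 pole 3/11 set g(σ) = (σ - (3/11))*f(σ) = (19*σ/18 + 6/7)/(σ - 2/7).
Simple pole: residue = g(a) at a = 3/11, which is -529/6.
At the order-1 pole 2/7 set g(σ) = (σ - (2/7))*f(σ) = (19*σ/18 + 6/7)/(σ - 3/11).
Simple pole: residue = g(a) at a = 2/7, which is 803/9.
List the singular points by increasing real part (a conjugate pair: the negative imaginary part first).

Radius of convergence at 0: 3/11.
At 3/11: a pole of order 1; residue -529/6.
At 2/7: a pole of order 1; residue 803/9.


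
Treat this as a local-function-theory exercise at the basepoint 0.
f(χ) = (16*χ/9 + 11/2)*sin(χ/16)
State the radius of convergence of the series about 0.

The factor sin(χ/16) is entire and contributes no finite singular point.
The polynomial part has no poles.
No finite singular points: the Taylor series at 0 converges everywhere.

The radius of convergence is infinite.


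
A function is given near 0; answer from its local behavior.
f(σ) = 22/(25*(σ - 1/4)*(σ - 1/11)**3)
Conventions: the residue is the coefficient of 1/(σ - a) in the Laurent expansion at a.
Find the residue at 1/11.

The residue is -1874048/8575.

At the order-3 pole 1/11 set g(σ) = (σ - (1/11))^3*f(σ) = 22/(25*(σ - 1/4)).
Order-3 pole: residue = g''(a)/2; g''(1/11) = -3748096/8575, so the residue is -1874048/8575.


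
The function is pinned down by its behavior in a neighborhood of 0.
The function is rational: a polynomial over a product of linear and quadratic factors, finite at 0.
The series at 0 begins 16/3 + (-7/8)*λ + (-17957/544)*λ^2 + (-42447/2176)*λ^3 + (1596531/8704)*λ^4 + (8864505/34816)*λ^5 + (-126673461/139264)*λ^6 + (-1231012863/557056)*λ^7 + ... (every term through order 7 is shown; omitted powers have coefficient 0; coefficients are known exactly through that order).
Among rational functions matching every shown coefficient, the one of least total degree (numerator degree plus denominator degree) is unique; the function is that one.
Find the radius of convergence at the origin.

No rational of total degree below 4 reproduces all 8 coefficients; solving the [2/2] Pade equations on them gives f(λ) = (-λ**2/17 - 13*λ/16 + 8/9)/(λ**2 - λ/8 + 1/6), whose expansion matches every shown term.
Denominator factor (λ**2 - λ/8 + 1/6): discriminant -125/192, complex-conjugate roots (1/16) + ((5/48)*sqrt(15))*i and (1/16) - ((5/48)*sqrt(15))*i; poles of order 1, moduli (1/6)*sqrt(6) and (1/6)*sqrt(6).
The radius of convergence is the smallest modulus among the singular points: (1/6)*sqrt(6).

The radius of convergence is (1/6)*sqrt(6).


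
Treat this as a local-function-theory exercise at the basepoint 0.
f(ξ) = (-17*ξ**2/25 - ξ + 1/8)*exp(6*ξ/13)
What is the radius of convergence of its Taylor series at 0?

The radius of convergence is infinite.

The factor exp(6*ξ/13) is entire and contributes no finite singular point.
The polynomial part has no poles.
No finite singular points: the Taylor series at 0 converges everywhere.


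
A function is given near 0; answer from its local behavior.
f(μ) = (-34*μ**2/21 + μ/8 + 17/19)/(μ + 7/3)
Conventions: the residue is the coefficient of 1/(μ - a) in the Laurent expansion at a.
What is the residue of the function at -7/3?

The residue is -33701/4104.

At the order-1 pole -7/3 set g(μ) = (μ - (-7/3))*f(μ) = -34*μ**2/21 + μ/8 + 17/19.
Simple pole: residue = g(a) at a = -7/3, which is -33701/4104.


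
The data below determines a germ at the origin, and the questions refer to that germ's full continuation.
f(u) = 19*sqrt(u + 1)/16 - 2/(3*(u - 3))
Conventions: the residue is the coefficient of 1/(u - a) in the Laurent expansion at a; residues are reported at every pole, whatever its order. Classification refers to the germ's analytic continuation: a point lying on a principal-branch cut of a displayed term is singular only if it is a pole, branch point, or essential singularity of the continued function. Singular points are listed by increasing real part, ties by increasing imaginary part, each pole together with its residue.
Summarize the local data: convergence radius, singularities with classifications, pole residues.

Radius of convergence at 0: 1.
At -1: an algebraic (square-root) branch point.
At 3: a pole of order 1; residue -2/3.

Denominator factor (u - 3): pole of order 1 at 3, modulus 3.
Branch term (19/16)*sqrt(1 - u/(-1)): its argument vanishes at u = -1, a square-root branch point, modulus 1.
The radius of convergence is the smallest modulus among the singular points: 1.
The branch term is analytic at 3 and contributes nothing to the residue; only the rational part matters.
At the order-1 pole 3 set g(u) = (u - (3))*(rational part) = -2/3.
Simple pole: residue = g(a) at a = 3, which is -2/3.
List the singular points by increasing real part (a conjugate pair: the negative imaginary part first).


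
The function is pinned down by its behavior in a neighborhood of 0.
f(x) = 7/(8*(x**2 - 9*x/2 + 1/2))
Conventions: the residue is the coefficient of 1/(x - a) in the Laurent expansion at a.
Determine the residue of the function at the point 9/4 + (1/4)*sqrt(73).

The residue is (7/292)*sqrt(73).

The factor x**2 - 9*x/2 + 1/2 splits as (x - a)(x - a') with a = 9/4 + (1/4)*sqrt(73), a' = 9/4 - (1/4)*sqrt(73). At the order-1 pole a set g(x) = (x - a)*f(x) = [7/8] / (x - a').
Simple pole: residue = g(a) at a = 9/4 + (1/4)*sqrt(73), which is (7/292)*sqrt(73).


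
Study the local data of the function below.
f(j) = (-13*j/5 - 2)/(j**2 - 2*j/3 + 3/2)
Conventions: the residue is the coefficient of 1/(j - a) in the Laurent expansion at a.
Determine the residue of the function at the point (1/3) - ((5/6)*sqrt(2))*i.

The residue is (-13/10) - ((43/50)*sqrt(2))*i.

The factor j**2 - 2*j/3 + 3/2 splits as (j - a)(j - a') with a = (1/3) - ((5/6)*sqrt(2))*i, a' = (1/3) + ((5/6)*sqrt(2))*i. At the order-1 pole a set g(j) = (j - a)*f(j) = [-13*j/5 - 2] / (j - a').
Simple pole: residue = g(a) at a = (1/3) - ((5/6)*sqrt(2))*i, which is (-13/10) - ((43/50)*sqrt(2))*i.


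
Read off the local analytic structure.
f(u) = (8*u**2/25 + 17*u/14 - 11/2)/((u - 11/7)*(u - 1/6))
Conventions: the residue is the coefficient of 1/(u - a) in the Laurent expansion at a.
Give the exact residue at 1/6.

At the order-1 pole 1/6 set g(u) = (u - (1/6))*f(u) = (8*u**2/25 + 17*u/14 - 11/2)/(u - 11/7).
Simple pole: residue = g(a) at a = 1/6, which is 33319/8850.

The residue is 33319/8850.


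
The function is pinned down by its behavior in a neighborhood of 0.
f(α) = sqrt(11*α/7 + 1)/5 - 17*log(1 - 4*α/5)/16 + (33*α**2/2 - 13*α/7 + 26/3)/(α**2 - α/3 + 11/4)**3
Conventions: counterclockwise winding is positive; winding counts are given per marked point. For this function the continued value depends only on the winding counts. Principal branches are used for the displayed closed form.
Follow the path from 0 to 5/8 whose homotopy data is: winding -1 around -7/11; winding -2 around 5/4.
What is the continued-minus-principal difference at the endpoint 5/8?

Continued minus principal equals (-(1/70)*sqrt(1554)) + ((17/4)*pi)*i.

The rational part is single-valued and drops out of the difference; each branch term changes only by its own monodromy.
(1/5)*sqrt(1 - α/(-7/11)): winding -1 is odd, the square root flips sign, contributing -2*(1/5)*sqrt(1 - (5/8)/(-7/11)) = -2*(1/5)*sqrt(111/56) = -(1/70)*sqrt(1554).
(-17/16)*log(1 - α/(5/4)): each positive loop around 5/4 adds 2*pi*i to the log, so winding -2 contributes (-17/16)*(-2)*2*pi*i = (17/4)*pi*i.
Summing the contributions at α = 5/8 gives (-(1/70)*sqrt(1554)) + ((17/4)*pi)*i.


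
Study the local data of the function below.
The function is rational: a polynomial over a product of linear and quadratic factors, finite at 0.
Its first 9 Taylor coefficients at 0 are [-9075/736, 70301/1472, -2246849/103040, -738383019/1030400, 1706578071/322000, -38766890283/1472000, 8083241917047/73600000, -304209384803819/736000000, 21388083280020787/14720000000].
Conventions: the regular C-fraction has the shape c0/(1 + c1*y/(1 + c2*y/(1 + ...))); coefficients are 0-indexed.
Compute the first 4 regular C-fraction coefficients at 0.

The regular C-fraction coefficients are [-9075/736, 581/150, -1042196/305025, 37744530711/8477222264].


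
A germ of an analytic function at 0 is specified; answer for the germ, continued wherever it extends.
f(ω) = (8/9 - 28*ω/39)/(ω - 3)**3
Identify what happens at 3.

The denominator factor ω - 3 vanishes at 3 and appears to the power 3; the numerator there equals -148/117, nonzero, and no other factor vanishes.
Hence a pole whose order is the multiplicity, 3.

The point is a pole of order 3.


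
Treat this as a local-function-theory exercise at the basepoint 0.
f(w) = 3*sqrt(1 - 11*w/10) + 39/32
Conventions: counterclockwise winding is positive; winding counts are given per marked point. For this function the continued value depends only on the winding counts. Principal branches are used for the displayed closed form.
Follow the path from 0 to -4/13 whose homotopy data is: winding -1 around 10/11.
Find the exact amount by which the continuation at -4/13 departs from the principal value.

The rational part is single-valued and drops out of the difference; each branch term changes only by its own monodromy.
(3)*sqrt(1 - w/(10/11)): winding -1 is odd, the square root flips sign, contributing -2*(3)*sqrt(1 - (-4/13)/(10/11)) = -2*(3)*sqrt(87/65) = -(6/65)*sqrt(5655).
Summing the contributions at w = -4/13 gives -(6/65)*sqrt(5655).

Continued minus principal equals -(6/65)*sqrt(5655).


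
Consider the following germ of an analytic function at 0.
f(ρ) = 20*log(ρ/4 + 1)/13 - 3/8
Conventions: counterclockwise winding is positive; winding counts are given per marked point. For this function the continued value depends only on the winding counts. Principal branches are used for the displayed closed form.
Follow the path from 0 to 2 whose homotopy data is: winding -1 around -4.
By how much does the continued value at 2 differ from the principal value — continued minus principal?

The rational part is single-valued and drops out of the difference; each branch term changes only by its own monodromy.
(20/13)*log(1 - ρ/(-4)): each positive loop around -4 adds 2*pi*i to the log, so winding -1 contributes (20/13)*(-1)*2*pi*i = -(40/13)*pi*i.
Summing the contributions at ρ = 2 gives -(40/13)*pi*i.

Continued minus principal equals -(40/13)*pi*i.


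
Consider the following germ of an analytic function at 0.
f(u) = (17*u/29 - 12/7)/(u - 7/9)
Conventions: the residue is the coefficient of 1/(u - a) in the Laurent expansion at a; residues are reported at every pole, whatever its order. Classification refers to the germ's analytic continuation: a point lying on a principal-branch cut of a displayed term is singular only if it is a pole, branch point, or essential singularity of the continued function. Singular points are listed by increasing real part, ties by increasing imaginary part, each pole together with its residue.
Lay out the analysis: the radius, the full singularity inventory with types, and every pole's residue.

Denominator factor (u - 7/9): pole of order 1 at 7/9, modulus 7/9.
The radius of convergence is the smallest modulus among the singular points: 7/9.
At the order-1 pole 7/9 set g(u) = (u - (7/9))*f(u) = 17*u/29 - 12/7.
Simple pole: residue = g(a) at a = 7/9, which is -2299/1827.

Radius of convergence at 0: 7/9.
At 7/9: a pole of order 1; residue -2299/1827.


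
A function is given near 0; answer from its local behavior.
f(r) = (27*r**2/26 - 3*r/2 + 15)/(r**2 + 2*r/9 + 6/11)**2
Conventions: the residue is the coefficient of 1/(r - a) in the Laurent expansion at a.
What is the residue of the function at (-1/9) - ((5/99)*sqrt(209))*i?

The factor r**2 + 2*r/9 + 6/11 splits as (r - a)(r - a') with a = (-1/9) - ((5/99)*sqrt(209))*i, a' = (-1/9) + ((5/99)*sqrt(209))*i. At the order-2 pole a set g(r) = (r - a)^2*f(r) = [27*r**2/26 - 3*r/2 + 15] / (r - a')^2.
Order-2 pole: residue = g'(a); g'((-1/9) - ((5/99)*sqrt(209))*i) = ((3280257/4693000)*sqrt(209))*i, so the residue is ((3280257/4693000)*sqrt(209))*i.

The residue is ((3280257/4693000)*sqrt(209))*i.


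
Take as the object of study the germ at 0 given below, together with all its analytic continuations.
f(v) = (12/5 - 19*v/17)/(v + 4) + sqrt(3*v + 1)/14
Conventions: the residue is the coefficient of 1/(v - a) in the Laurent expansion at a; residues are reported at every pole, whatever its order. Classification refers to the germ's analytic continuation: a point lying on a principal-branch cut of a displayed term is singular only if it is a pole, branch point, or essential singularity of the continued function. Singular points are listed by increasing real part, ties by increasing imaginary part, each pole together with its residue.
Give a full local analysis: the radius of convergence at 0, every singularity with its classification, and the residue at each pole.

Denominator factor (v + 4): pole of order 1 at -4, modulus 4.
Branch term (1/14)*sqrt(1 - v/(-1/3)): its argument vanishes at v = -1/3, a square-root branch point, modulus 1/3.
The radius of convergence is the smallest modulus among the singular points: 1/3.
The branch term is analytic at -4 and contributes nothing to the residue; only the rational part matters.
At the order-1 pole -4 set g(v) = (v - (-4))*(rational part) = 12/5 - 19*v/17.
Simple pole: residue = g(a) at a = -4, which is 584/85.
List the singular points by increasing real part (a conjugate pair: the negative imaginary part first).

Radius of convergence at 0: 1/3.
At -4: a pole of order 1; residue 584/85.
At -1/3: an algebraic (square-root) branch point.


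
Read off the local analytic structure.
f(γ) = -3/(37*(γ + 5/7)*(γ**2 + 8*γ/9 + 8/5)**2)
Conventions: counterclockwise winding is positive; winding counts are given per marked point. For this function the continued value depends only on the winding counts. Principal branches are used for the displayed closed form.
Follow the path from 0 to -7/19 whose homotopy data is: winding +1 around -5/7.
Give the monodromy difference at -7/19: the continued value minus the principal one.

The function is rational, hence single-valued: continuing it around any pole returns the same value, so the difference is 0.

Continued minus principal equals 0.


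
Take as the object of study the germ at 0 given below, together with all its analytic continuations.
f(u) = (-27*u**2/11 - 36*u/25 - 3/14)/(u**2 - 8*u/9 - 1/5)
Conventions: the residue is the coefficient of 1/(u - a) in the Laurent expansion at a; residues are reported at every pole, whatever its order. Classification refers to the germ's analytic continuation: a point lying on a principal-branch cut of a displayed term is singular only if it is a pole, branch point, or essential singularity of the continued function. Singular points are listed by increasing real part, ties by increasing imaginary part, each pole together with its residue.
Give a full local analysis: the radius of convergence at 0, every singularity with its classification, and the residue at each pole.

Denominator factor (u**2 - 8*u/9 - 1/5): discriminant 644/405, real irrational roots 4/9 + (1/45)*sqrt(805) and 4/9 - (1/45)*sqrt(805); poles of order 1, moduli 4/9 + (1/45)*sqrt(805) and -4/9 + (1/45)*sqrt(805).
The radius of convergence is the smallest modulus among the singular points: -4/9 + (1/45)*sqrt(805).
The factor u**2 - 8*u/9 - 1/5 splits as (u - a)(u - a') with a = 4/9 - (1/45)*sqrt(805), a' = 4/9 + (1/45)*sqrt(805). At the order-1 pole a set g(u) = (u - a)*f(u) = [-27*u**2/11 - 36*u/25 - 3/14] / (u - a').
Simple pole: residue = g(a) at a = 4/9 - (1/45)*sqrt(805), which is -498/275 + (80211/1239700)*sqrt(805).
The factor u**2 - 8*u/9 - 1/5 splits as (u - a)(u - a') with a = 4/9 + (1/45)*sqrt(805), a' = 4/9 - (1/45)*sqrt(805). At the order-1 pole a set g(u) = (u - a)*f(u) = [-27*u**2/11 - 36*u/25 - 3/14] / (u - a').
Simple pole: residue = g(a) at a = 4/9 + (1/45)*sqrt(805), which is -498/275 - (80211/1239700)*sqrt(805).
List the singular points by increasing real part (a conjugate pair: the negative imaginary part first).

Radius of convergence at 0: -4/9 + (1/45)*sqrt(805).
At 4/9 - (1/45)*sqrt(805): a pole of order 1; residue -498/275 + (80211/1239700)*sqrt(805).
At 4/9 + (1/45)*sqrt(805): a pole of order 1; residue -498/275 - (80211/1239700)*sqrt(805).


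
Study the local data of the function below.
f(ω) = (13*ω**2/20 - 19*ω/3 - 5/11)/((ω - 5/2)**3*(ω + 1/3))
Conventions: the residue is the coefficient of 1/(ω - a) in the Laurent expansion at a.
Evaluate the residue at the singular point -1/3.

The residue is -20538/270215.

At the order-1 pole -1/3 set g(ω) = (ω - (-1/3))*f(ω) = (13*ω**2/20 - 19*ω/3 - 5/11)/(ω - 5/2)**3.
Simple pole: residue = g(a) at a = -1/3, which is -20538/270215.
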